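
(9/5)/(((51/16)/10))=5.65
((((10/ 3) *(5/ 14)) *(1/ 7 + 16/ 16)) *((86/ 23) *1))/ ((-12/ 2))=-8600/ 10143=-0.85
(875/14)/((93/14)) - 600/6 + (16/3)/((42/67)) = -160309/1953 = -82.08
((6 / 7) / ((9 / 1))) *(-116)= -232 / 21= -11.05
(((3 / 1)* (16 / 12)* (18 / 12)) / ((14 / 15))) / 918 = 5 / 714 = 0.01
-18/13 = -1.38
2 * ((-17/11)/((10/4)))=-68/55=-1.24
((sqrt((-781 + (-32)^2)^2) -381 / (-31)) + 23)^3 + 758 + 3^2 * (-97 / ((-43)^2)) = 1187220999325846 / 55083559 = 21553091.72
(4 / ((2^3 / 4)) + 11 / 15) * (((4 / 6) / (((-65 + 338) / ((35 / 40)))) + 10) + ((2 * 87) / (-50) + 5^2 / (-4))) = 32636 / 43875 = 0.74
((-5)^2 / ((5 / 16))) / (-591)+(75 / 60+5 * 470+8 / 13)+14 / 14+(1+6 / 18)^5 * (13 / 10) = 29351344159 / 12446460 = 2358.21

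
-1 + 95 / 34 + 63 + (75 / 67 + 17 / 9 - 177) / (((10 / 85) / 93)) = -469754300 / 3417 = -137475.65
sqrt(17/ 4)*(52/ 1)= 26*sqrt(17)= 107.20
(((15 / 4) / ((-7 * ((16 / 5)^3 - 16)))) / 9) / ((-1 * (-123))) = -0.00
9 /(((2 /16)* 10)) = 36 /5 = 7.20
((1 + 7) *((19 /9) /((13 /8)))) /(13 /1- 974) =-1216 /112437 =-0.01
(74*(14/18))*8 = 4144/9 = 460.44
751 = 751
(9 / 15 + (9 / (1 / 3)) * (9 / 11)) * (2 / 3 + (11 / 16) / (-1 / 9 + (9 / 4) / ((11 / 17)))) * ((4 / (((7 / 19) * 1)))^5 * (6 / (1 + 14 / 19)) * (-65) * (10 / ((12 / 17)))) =-77125762714427514880 / 8132554353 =-9483584045.89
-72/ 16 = -9/ 2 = -4.50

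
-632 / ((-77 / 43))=27176 / 77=352.94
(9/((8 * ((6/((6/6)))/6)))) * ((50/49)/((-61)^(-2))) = 837225/196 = 4271.56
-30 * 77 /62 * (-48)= 55440 /31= 1788.39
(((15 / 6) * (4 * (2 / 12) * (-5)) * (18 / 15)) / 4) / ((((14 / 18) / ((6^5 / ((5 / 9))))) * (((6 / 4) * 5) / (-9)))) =1889568 / 35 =53987.66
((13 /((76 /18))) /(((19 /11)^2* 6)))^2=22268961 /752734096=0.03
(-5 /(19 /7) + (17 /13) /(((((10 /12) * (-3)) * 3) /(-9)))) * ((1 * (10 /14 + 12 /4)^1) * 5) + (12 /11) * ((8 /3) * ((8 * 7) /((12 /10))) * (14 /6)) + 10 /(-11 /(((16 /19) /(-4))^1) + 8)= 989627794 /3173247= 311.87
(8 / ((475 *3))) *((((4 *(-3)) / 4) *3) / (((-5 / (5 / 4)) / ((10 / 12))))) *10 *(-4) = -8 / 19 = -0.42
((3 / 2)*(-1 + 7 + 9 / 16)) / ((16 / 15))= 4725 / 512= 9.23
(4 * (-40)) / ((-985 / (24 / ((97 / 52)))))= 39936 / 19109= 2.09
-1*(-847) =847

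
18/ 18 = 1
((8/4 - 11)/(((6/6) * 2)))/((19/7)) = -63/38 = -1.66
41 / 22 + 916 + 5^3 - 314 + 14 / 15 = 240833 / 330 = 729.80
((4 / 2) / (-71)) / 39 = -2 / 2769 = -0.00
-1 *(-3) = 3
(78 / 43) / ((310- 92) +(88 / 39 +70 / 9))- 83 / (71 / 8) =-380559707 / 40727020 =-9.34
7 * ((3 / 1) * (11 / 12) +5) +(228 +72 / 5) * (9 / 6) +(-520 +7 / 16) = -101.71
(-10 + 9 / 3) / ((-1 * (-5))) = -7 / 5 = -1.40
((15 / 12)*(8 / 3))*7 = 70 / 3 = 23.33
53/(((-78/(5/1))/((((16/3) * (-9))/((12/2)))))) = 1060/39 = 27.18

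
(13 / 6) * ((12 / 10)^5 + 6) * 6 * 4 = 1379352 / 3125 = 441.39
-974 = -974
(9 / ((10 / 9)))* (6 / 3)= 81 / 5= 16.20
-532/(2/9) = -2394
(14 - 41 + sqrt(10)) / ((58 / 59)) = -1593 / 58 + 59 * sqrt(10) / 58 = -24.25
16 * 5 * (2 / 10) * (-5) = -80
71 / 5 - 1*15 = -4 / 5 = -0.80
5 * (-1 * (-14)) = 70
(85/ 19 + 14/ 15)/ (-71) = -1541/ 20235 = -0.08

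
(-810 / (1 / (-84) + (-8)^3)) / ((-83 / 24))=-1632960 / 3569747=-0.46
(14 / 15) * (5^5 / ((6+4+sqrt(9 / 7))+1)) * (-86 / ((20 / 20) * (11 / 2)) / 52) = -72.28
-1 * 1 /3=-1 /3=-0.33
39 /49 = 0.80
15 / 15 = 1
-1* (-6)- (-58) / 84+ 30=1541 / 42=36.69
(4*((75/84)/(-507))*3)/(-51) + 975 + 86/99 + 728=3392384638/1990989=1703.87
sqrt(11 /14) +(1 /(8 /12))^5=sqrt(154) /14 +243 /32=8.48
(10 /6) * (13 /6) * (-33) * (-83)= 9890.83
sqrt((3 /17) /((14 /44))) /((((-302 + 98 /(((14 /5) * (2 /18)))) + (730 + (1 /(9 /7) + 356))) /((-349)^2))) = 1096209 * sqrt(7854) /1177862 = 82.48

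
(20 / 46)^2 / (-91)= -100 / 48139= -0.00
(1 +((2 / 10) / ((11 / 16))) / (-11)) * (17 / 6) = 10013 / 3630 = 2.76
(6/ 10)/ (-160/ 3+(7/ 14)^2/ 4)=-144/ 12785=-0.01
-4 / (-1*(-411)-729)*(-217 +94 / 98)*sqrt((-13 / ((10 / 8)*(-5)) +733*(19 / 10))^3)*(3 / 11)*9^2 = -29899410687*sqrt(139478) / 3570875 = -3127093.28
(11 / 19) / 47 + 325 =290236 / 893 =325.01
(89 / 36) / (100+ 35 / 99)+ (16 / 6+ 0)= 320857 / 119220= 2.69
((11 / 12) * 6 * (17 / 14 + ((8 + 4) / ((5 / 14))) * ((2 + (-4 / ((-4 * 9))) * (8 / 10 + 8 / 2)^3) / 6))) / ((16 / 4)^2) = 7818107 / 280000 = 27.92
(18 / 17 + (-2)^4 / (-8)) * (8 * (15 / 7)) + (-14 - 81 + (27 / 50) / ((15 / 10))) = -110.77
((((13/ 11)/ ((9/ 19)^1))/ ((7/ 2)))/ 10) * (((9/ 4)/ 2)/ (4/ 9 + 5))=0.01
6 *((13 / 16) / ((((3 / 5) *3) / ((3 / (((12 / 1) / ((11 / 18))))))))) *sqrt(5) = 715 *sqrt(5) / 1728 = 0.93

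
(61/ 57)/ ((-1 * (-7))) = 61/ 399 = 0.15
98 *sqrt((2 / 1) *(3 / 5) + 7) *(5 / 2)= 49 *sqrt(205)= 701.57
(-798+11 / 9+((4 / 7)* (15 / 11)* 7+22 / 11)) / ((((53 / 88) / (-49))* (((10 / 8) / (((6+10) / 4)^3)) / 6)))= 15683612672 / 795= 19727814.68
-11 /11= -1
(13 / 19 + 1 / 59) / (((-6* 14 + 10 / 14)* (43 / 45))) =-247590 / 28102349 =-0.01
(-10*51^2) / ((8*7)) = -13005 / 28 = -464.46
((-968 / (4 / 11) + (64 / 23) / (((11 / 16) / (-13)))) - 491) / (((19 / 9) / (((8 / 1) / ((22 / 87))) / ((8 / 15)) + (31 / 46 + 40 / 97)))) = -10820215584954 / 117968587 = -91721.16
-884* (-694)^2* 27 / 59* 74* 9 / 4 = -1914032059992 / 59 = -32441221355.80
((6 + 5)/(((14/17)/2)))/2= 13.36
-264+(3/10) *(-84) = -1446/5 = -289.20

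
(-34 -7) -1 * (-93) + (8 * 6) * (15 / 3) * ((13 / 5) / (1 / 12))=7540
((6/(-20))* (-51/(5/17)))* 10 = 2601/5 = 520.20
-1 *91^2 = -8281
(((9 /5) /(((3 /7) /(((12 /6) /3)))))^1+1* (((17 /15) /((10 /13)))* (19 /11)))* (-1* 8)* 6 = -70552 /275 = -256.55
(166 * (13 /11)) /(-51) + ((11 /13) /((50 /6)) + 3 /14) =-9012743 /2552550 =-3.53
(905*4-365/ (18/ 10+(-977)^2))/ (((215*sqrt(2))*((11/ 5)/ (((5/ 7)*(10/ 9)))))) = 6855954625*sqrt(2)/ 2257465342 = 4.29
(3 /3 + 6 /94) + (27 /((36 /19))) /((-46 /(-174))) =237673 /4324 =54.97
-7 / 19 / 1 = -7 / 19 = -0.37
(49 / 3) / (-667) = -49 / 2001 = -0.02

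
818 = 818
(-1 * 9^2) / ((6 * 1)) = -27 / 2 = -13.50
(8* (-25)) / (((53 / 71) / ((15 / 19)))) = -211.52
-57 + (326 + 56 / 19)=5167 / 19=271.95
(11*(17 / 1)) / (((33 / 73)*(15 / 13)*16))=16133 / 720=22.41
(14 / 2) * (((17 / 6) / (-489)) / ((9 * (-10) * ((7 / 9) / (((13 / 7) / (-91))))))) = -17 / 1437660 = -0.00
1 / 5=0.20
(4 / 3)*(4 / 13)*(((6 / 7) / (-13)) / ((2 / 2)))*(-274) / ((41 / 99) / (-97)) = -1735.96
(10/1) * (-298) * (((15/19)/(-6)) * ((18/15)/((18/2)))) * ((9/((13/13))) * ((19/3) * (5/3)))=14900/3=4966.67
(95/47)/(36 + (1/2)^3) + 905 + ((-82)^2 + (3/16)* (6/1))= 829125983/108664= 7630.18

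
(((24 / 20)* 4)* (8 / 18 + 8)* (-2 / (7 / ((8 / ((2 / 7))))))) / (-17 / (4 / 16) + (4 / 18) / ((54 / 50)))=196992 / 41185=4.78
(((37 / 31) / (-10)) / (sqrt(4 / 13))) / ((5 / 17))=-629 * sqrt(13) / 3100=-0.73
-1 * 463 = -463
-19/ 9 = -2.11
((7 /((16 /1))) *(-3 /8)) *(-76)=399 /32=12.47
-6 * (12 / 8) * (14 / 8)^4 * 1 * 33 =-713097 / 256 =-2785.54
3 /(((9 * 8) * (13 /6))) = 1 /52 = 0.02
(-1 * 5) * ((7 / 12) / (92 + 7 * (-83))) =35 / 5868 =0.01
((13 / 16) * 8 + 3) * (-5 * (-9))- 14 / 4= 424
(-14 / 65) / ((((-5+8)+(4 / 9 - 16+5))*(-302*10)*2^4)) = -63 / 106787200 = -0.00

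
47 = 47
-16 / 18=-8 / 9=-0.89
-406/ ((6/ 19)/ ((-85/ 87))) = 11305/ 9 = 1256.11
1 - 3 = -2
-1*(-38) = 38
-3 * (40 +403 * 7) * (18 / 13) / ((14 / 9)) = -695223 / 91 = -7639.81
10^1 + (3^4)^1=91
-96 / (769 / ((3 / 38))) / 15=-48 / 73055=-0.00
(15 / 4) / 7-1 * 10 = -265 / 28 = -9.46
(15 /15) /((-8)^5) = -1 /32768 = -0.00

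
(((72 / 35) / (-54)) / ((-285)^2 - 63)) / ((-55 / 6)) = 4 / 78118425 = 0.00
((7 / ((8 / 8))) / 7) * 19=19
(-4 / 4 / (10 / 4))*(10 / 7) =-4 / 7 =-0.57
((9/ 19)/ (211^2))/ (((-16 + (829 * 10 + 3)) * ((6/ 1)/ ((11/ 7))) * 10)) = 11/ 326736947740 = 0.00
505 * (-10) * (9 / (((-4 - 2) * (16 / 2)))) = 7575 / 8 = 946.88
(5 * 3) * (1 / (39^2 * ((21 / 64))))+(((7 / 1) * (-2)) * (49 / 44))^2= 1252763783 / 5153148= 243.11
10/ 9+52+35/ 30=977/ 18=54.28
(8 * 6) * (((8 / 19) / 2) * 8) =1536 / 19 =80.84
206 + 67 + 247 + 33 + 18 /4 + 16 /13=14527 /26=558.73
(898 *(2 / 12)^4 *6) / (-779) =-449 / 84132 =-0.01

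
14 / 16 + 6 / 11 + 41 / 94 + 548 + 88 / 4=2365199 / 4136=571.86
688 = 688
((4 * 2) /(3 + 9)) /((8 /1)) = 1 /12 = 0.08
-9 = -9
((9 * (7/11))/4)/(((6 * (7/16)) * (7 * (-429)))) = -2/11011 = -0.00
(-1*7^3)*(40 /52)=-263.85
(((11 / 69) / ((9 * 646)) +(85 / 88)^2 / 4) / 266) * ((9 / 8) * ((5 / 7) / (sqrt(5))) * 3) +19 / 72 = 207054649 * sqrt(5) / 489696858112 +19 / 72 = 0.26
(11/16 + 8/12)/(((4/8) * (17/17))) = 65/24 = 2.71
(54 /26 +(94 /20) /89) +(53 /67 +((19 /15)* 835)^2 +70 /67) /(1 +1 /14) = 21852842506169 /20930130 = 1044085.37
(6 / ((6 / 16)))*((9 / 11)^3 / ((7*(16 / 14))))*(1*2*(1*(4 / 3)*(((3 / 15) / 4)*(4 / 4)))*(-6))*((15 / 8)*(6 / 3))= -4374 / 1331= -3.29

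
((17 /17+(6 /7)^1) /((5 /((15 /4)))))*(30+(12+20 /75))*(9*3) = 111267 /70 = 1589.53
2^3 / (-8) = -1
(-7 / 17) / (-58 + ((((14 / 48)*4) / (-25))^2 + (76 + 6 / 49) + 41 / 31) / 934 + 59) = -223452495000 / 587668527827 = -0.38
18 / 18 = 1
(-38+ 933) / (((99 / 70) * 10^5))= 1253 / 198000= 0.01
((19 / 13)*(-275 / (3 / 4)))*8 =-167200 / 39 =-4287.18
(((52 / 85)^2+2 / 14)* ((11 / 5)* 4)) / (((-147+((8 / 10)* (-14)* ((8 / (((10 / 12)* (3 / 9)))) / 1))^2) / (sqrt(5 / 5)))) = 5753660 / 131365975083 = 0.00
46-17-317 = -288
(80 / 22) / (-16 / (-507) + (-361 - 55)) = -2535 / 289982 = -0.01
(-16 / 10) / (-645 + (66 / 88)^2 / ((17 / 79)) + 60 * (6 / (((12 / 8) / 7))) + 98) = -0.00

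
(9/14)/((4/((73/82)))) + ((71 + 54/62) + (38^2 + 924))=347340879/142352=2440.01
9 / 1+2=11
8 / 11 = 0.73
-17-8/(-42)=-16.81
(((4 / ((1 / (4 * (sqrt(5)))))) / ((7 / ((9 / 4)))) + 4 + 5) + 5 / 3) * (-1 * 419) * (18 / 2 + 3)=-181008 * sqrt(5) / 7 - 53632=-111452.88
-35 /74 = -0.47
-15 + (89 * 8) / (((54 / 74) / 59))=1553891 / 27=57551.52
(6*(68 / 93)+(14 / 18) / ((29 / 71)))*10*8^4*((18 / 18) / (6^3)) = 260623360 / 218457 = 1193.02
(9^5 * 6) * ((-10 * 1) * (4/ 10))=-1417176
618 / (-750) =-0.82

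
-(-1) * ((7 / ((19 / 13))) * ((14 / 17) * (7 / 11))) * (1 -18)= -8918 / 209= -42.67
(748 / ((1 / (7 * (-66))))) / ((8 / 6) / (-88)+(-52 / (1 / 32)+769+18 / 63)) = 159656112 / 413365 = 386.24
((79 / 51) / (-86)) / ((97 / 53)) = -4187 / 425442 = -0.01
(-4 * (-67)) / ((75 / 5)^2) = 268 / 225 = 1.19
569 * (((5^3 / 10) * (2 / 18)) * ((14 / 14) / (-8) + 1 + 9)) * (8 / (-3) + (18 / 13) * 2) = 1123775 / 1404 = 800.41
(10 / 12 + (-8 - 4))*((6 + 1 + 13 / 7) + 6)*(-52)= 8627.05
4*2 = 8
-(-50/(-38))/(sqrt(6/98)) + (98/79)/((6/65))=3185/237-175*sqrt(3)/57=8.12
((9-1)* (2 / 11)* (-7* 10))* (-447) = 500640 / 11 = 45512.73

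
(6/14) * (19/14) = 57/98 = 0.58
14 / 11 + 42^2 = 19418 / 11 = 1765.27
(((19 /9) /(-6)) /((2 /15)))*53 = -5035 /36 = -139.86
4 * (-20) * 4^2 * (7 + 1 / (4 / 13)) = -13120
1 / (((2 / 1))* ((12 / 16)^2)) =8 / 9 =0.89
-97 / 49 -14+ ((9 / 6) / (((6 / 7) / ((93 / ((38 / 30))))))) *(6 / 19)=870129 / 35378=24.60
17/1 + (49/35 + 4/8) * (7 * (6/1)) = 484/5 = 96.80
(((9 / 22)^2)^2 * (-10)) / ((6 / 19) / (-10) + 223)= -3116475 / 2481005296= -0.00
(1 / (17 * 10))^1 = 1 / 170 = 0.01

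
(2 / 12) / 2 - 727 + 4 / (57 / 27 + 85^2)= -141844595 / 195132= -726.92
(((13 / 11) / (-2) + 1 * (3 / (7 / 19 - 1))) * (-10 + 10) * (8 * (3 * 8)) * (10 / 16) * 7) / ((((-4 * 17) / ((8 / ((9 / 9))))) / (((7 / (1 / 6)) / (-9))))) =0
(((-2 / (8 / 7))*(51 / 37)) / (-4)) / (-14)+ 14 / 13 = 15913 / 15392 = 1.03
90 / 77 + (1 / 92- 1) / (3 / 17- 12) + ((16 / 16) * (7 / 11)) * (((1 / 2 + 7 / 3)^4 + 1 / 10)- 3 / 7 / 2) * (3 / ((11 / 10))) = 31830129139 / 281929032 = 112.90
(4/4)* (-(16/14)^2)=-64/49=-1.31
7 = 7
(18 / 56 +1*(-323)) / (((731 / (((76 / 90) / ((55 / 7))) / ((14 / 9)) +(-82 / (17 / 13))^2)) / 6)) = -1694080882611 / 162669430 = -10414.25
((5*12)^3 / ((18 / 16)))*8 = 1536000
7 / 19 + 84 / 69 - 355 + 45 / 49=-7547993 / 21413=-352.50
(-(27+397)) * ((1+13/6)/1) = -4028/3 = -1342.67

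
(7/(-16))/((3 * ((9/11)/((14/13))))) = -539/2808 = -0.19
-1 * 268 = -268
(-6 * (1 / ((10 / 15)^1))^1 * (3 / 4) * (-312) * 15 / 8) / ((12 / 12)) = 15795 / 4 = 3948.75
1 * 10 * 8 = 80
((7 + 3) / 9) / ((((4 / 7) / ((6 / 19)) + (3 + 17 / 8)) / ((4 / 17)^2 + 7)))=228368 / 202011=1.13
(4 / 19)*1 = 4 / 19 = 0.21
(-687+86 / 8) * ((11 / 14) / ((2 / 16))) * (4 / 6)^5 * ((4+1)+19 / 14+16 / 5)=-21233168 / 3969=-5349.75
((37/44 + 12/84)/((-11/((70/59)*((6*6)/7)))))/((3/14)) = -18180/7139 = -2.55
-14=-14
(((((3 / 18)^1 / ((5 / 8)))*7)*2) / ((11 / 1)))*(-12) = -224 / 55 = -4.07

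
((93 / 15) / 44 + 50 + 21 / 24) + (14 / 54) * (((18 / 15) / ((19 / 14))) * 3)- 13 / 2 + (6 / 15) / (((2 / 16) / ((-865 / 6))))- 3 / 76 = -10437523 / 25080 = -416.17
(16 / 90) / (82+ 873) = 8 / 42975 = 0.00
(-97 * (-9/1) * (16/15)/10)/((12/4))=776/25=31.04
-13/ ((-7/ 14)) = 26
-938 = -938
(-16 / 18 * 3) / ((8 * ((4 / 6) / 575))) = -575 / 2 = -287.50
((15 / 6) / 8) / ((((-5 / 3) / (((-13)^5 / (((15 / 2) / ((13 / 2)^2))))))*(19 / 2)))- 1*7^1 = 62737877 / 1520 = 41274.92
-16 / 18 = -8 / 9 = -0.89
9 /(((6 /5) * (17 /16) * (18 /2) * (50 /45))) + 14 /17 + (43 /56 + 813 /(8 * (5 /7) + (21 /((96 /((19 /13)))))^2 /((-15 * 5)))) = 71454274709499 /494130056504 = 144.61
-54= -54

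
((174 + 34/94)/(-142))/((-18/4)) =8195/30033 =0.27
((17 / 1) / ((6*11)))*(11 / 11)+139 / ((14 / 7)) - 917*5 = -149003 / 33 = -4515.24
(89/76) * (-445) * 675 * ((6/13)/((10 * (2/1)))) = -16040025/1976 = -8117.42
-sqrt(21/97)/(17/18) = -18 *sqrt(2037)/1649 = -0.49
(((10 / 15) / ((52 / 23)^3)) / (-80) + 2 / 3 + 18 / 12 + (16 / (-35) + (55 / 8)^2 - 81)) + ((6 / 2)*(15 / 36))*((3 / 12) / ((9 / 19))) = -11113929403 / 354332160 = -31.37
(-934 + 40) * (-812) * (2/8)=181482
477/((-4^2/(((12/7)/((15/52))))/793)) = -4917393/35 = -140496.94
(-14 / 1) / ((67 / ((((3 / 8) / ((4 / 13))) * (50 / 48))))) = -2275 / 8576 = -0.27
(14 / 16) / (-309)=-7 / 2472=-0.00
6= 6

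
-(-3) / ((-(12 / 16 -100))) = 12 / 397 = 0.03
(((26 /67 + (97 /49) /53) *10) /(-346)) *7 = -370105 /4300261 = -0.09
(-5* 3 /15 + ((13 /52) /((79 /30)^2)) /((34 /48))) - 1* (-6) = 535885 /106097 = 5.05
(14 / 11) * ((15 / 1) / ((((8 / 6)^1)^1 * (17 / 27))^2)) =688905 / 25432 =27.09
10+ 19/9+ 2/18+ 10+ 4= 236/9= 26.22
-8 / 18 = -4 / 9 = -0.44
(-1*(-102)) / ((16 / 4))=51 / 2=25.50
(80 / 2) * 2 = 80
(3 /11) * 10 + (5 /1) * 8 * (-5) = -2170 /11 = -197.27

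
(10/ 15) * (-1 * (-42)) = 28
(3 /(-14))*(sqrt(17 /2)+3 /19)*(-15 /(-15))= -3*sqrt(34) /28-9 /266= -0.66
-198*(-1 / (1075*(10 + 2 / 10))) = 66 / 3655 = 0.02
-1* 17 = -17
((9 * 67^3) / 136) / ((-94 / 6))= -8120601 / 6392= -1270.43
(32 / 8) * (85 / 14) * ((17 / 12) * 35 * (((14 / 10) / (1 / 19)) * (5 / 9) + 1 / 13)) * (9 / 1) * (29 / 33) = 16552475 / 117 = 141474.15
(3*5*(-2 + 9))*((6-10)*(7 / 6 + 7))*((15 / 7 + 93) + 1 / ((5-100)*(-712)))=-2207364103 / 6764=-326340.05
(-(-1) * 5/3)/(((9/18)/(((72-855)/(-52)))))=50.19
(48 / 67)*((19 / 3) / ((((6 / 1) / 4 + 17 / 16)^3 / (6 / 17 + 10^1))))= 219152384 / 78501019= 2.79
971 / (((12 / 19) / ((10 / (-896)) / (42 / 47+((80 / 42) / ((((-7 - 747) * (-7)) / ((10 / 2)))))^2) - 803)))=-122304756550255710341 / 99067102895616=-1234564.78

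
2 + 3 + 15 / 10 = 13 / 2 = 6.50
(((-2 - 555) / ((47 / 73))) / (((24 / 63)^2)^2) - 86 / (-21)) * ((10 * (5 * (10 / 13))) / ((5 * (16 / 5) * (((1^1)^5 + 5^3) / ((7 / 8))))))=-20755884341125 / 30272126976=-685.64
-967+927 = -40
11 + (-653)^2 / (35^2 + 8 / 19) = 8357884 / 23283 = 358.97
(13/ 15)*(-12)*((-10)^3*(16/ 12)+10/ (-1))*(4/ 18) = 83824/ 27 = 3104.59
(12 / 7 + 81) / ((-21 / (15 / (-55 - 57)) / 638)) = 923505 / 2744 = 336.55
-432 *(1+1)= -864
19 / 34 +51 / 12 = 327 / 68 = 4.81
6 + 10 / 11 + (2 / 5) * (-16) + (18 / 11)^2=3.19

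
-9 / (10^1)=-9 / 10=-0.90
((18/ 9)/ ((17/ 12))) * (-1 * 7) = -168/ 17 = -9.88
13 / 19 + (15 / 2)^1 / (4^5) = 26909 / 38912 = 0.69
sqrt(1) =1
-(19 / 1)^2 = -361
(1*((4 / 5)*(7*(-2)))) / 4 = -14 / 5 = -2.80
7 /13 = 0.54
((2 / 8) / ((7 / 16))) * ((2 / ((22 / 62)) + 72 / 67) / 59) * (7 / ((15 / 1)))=19784 / 652245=0.03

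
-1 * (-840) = 840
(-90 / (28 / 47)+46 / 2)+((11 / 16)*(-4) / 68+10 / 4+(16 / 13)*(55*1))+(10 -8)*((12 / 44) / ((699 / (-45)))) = -3676608555 / 63439376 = -57.95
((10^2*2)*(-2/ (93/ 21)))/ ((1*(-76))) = 700/ 589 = 1.19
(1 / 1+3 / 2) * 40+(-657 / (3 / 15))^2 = 10791325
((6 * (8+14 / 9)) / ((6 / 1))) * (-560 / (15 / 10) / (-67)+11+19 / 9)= 968876 / 5427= 178.53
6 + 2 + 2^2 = 12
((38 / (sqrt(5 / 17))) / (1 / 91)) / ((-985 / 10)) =-6916*sqrt(85) / 985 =-64.73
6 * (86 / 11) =516 / 11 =46.91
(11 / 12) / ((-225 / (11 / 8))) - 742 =-16027321 / 21600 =-742.01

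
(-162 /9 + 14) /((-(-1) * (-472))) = 1 /118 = 0.01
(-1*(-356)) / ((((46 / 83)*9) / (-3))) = -14774 / 69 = -214.12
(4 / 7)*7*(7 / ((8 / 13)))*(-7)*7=-4459 / 2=-2229.50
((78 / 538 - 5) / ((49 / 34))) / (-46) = 22202 / 303163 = 0.07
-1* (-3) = 3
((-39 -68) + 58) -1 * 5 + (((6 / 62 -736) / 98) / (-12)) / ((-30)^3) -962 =-142865859259 / 140616000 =-1016.00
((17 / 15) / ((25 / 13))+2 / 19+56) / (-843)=-403949 / 6006375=-0.07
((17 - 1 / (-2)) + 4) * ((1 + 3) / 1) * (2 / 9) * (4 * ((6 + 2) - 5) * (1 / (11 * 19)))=1.10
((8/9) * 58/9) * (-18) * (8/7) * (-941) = 6985984/63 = 110888.63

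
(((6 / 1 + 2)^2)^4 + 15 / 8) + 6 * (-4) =134217551 / 8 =16777193.88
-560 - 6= -566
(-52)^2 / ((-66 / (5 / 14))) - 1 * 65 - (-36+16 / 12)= -44.97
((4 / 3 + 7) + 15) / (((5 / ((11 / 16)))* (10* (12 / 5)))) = 77 / 576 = 0.13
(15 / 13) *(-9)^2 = 1215 / 13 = 93.46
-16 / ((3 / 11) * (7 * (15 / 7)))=-176 / 45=-3.91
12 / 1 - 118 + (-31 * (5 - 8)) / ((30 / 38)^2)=3241 / 75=43.21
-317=-317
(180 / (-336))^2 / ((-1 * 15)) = -15 / 784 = -0.02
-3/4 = -0.75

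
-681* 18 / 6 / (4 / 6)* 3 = -18387 / 2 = -9193.50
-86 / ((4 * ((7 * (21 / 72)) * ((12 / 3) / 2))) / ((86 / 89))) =-22188 / 4361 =-5.09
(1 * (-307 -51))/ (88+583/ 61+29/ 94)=-2052772/ 561163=-3.66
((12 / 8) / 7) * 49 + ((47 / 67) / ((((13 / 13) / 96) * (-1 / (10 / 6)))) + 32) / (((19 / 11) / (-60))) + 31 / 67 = 7124231 / 2546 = 2798.21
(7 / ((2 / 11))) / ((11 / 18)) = 63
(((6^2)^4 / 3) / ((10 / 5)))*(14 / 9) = 435456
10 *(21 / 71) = 210 / 71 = 2.96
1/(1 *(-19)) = -1/19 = -0.05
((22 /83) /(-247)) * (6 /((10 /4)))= -264 /102505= -0.00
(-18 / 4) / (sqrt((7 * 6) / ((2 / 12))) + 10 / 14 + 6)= -0.20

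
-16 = -16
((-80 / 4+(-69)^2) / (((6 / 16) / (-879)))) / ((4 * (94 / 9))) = -12502017 / 47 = -266000.36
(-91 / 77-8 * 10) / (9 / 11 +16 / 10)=-235 / 7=-33.57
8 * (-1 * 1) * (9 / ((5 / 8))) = -576 / 5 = -115.20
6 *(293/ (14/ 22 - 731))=-3223/ 1339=-2.41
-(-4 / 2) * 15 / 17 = 30 / 17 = 1.76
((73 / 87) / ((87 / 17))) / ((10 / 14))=8687 / 37845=0.23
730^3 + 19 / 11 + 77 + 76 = 4279188702 / 11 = 389017154.73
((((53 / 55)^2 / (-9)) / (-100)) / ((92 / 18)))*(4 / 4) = 2809 / 13915000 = 0.00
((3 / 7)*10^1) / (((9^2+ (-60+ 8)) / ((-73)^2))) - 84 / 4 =155607 / 203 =766.54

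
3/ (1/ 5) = 15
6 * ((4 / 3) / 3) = 8 / 3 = 2.67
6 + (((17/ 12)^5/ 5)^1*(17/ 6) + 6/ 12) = 72659809/ 7464960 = 9.73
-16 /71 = -0.23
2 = 2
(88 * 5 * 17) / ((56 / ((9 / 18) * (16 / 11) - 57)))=-52615 / 7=-7516.43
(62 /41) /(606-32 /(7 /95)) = 217 /24641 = 0.01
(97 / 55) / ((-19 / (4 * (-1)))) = 0.37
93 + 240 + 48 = 381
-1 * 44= -44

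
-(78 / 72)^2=-169 / 144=-1.17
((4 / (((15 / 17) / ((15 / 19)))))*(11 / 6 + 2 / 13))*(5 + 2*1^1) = 36890 / 741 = 49.78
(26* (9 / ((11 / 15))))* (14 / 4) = 12285 / 11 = 1116.82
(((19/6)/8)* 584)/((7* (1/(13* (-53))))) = -955643/42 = -22753.40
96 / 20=24 / 5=4.80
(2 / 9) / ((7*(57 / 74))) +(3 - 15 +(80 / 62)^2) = -35523584 / 3450951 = -10.29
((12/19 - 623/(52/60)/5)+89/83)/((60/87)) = -42230989/205010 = -205.99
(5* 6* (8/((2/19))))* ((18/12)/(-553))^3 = -7695/169112377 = -0.00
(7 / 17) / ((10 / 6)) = 21 / 85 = 0.25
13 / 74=0.18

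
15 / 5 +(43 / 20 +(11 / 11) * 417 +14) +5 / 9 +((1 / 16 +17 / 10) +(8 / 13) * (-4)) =4081021 / 9360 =436.01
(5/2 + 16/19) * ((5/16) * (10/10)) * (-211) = -133985/608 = -220.37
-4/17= -0.24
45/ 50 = 9/ 10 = 0.90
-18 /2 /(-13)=9 /13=0.69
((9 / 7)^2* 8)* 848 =549504 / 49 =11214.37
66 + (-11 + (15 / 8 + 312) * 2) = 2731 / 4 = 682.75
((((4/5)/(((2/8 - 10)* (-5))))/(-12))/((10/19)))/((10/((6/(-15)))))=38/365625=0.00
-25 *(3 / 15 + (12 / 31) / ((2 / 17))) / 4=-2705 / 124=-21.81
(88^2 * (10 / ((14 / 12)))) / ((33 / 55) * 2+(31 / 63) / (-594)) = 12419827200 / 224377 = 55352.50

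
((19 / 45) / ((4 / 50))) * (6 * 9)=285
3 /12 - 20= -79 /4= -19.75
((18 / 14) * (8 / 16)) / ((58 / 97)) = 873 / 812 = 1.08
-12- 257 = -269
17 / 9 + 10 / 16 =181 / 72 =2.51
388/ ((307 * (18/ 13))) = 2522/ 2763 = 0.91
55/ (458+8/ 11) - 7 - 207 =-1079239/ 5046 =-213.88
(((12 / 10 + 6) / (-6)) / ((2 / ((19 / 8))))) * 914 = -26049 / 20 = -1302.45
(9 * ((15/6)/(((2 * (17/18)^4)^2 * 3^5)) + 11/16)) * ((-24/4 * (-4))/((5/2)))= 2084044360617/34878787205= 59.75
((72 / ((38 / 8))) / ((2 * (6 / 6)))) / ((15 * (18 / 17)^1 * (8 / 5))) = 17 / 57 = 0.30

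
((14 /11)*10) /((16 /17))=595 /44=13.52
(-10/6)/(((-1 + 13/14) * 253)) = 70/759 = 0.09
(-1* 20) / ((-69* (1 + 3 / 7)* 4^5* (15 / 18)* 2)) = 0.00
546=546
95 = 95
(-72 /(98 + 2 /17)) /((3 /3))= -102 /139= -0.73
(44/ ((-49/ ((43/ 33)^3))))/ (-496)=79507/ 19850292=0.00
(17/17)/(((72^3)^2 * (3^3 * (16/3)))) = 1/20061226008576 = 0.00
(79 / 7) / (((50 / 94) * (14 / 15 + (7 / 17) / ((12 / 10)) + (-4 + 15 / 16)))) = -1009936 / 85015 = -11.88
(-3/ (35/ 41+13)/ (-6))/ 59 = 41/ 67024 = 0.00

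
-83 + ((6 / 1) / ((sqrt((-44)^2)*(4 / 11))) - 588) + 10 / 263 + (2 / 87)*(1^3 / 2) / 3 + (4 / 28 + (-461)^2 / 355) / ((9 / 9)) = -97965706547 / 1364622840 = -71.79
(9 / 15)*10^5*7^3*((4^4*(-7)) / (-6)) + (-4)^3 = 6146559936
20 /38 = 0.53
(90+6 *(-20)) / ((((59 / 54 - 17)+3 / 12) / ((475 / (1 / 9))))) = 729000 / 89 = 8191.01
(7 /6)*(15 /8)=35 /16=2.19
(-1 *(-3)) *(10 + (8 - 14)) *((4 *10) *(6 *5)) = 14400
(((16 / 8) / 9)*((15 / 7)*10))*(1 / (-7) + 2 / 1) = 1300 / 147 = 8.84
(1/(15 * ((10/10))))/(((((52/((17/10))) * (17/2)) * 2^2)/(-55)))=-11/3120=-0.00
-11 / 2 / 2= -11 / 4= -2.75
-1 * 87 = -87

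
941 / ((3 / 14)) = 13174 / 3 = 4391.33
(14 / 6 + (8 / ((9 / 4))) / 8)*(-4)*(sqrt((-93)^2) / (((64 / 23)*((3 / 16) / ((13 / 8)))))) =-231725 / 72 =-3218.40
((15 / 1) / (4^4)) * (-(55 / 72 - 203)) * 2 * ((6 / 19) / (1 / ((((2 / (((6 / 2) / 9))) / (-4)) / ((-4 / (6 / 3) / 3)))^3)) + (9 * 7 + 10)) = 3390601655 / 1867776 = 1815.31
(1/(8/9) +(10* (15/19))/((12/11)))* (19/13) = 1271/104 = 12.22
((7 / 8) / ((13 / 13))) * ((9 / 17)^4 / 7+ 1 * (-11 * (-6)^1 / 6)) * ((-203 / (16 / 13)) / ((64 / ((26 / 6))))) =-110428709573 / 1026306048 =-107.60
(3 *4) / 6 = 2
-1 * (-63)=63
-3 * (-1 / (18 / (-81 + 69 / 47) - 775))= -1869 / 482966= -0.00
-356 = -356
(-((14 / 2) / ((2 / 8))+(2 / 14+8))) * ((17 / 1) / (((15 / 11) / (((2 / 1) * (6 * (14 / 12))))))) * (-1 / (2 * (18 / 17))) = 804287 / 270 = 2978.84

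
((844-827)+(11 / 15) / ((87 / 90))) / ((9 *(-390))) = -103 / 20358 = -0.01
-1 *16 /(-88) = 2 /11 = 0.18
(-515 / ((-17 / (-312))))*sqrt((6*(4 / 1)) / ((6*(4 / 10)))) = -160680*sqrt(10) / 17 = -29889.10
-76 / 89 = -0.85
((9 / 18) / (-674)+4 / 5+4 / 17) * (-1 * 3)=-355617 / 114580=-3.10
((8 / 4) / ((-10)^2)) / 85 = 1 / 4250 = 0.00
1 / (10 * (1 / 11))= 11 / 10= 1.10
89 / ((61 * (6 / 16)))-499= -90605 / 183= -495.11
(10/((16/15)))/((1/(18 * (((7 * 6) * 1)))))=14175/2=7087.50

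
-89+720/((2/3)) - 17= 974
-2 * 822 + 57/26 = -42687/26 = -1641.81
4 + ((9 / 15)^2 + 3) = 184 / 25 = 7.36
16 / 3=5.33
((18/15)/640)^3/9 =3/4096000000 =0.00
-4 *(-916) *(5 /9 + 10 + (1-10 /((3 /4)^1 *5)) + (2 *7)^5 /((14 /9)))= 11401547264 /9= 1266838584.89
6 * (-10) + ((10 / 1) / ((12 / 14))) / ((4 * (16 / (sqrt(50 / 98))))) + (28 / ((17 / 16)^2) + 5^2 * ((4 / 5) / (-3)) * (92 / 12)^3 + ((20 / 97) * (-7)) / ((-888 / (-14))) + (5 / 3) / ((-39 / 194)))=-213026907539581 / 69900397632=-3047.58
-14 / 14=-1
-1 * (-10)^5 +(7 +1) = 100008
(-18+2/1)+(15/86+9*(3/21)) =-8753/602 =-14.54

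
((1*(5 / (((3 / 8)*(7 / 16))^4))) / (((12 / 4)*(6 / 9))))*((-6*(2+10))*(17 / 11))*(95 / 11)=-8670465228800 / 2614689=-3316059.86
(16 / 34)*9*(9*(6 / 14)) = 1944 / 119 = 16.34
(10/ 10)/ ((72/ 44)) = 11/ 18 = 0.61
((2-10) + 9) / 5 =1 / 5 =0.20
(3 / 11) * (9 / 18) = 3 / 22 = 0.14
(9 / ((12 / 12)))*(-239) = -2151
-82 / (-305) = 82 / 305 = 0.27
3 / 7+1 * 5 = 38 / 7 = 5.43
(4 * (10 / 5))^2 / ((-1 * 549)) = -64 / 549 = -0.12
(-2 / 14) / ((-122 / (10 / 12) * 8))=0.00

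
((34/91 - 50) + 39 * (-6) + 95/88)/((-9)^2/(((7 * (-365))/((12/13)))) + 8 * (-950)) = 825861775/22214277536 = 0.04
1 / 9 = 0.11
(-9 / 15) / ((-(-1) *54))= -1 / 90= -0.01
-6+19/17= -83/17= -4.88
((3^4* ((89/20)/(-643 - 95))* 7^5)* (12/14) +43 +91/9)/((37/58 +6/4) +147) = -1494499543/31918500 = -46.82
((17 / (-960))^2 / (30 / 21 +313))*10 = 2023 / 202844160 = 0.00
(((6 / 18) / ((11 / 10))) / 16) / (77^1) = 5 / 20328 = 0.00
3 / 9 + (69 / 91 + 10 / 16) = 3749 / 2184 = 1.72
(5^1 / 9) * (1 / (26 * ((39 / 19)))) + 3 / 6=2329 / 4563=0.51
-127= -127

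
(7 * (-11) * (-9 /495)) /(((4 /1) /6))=2.10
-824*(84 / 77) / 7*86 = -850368 / 77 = -11043.74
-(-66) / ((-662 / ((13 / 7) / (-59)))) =429 / 136703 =0.00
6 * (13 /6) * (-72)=-936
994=994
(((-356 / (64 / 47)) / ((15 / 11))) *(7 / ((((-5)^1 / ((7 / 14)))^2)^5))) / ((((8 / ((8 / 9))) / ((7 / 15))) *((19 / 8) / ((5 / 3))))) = -2254637 / 461700000000000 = -0.00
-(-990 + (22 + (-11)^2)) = 847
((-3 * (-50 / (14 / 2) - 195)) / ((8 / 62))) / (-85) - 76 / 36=-245915 / 4284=-57.40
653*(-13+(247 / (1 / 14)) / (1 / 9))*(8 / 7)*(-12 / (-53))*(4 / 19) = 7800643968 / 7049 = 1106631.29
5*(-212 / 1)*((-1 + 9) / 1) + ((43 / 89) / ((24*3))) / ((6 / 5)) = -326038825 / 38448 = -8479.99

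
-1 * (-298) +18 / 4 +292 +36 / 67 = 79735 / 134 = 595.04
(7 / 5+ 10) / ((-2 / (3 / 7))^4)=0.02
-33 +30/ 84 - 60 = -1297/ 14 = -92.64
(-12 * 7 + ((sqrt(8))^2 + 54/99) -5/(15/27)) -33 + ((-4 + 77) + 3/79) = -38598/869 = -44.42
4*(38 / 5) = 152 / 5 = 30.40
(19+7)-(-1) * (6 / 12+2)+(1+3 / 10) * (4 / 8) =583 / 20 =29.15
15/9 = 5/3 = 1.67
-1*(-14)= 14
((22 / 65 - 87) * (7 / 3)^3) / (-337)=1932119 / 591435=3.27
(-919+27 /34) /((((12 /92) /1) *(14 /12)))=-6033.92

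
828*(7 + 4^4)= 217764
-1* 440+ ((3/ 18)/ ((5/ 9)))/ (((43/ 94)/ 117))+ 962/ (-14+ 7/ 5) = -5954639/ 13545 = -439.62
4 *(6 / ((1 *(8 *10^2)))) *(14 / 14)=3 / 100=0.03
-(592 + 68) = -660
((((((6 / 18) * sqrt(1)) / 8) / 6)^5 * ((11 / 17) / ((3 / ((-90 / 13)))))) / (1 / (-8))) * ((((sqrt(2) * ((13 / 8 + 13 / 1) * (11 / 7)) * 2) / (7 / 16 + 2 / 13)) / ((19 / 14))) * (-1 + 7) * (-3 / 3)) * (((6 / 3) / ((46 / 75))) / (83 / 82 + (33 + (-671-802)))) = 17875 * sqrt(2) / 118977850791936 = 0.00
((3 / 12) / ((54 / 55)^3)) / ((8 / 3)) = 166375 / 1679616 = 0.10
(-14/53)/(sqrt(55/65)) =-14 * sqrt(143)/583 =-0.29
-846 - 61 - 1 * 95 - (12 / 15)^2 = -25066 / 25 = -1002.64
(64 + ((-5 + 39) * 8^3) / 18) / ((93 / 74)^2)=50817280 / 77841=652.83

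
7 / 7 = 1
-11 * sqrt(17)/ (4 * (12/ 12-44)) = 11 * sqrt(17)/ 172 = 0.26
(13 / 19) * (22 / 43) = 286 / 817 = 0.35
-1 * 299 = -299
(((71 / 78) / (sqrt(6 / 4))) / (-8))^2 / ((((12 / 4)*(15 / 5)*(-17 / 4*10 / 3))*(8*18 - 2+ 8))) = -5041 / 11170224000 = -0.00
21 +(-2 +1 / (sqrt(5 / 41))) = sqrt(205) / 5 +19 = 21.86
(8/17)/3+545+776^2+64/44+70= 338166655/561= 602792.61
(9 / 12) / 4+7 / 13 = 151 / 208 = 0.73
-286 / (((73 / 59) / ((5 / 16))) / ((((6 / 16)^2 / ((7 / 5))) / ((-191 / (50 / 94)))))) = 47458125 / 2348670464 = 0.02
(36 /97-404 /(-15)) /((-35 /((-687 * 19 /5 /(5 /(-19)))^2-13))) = -2443568526772672 /31828125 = -76773876.15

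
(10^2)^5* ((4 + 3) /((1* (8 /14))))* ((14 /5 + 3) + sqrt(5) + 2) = 122500000000* sqrt(5) + 955500000000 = 1229418327243.72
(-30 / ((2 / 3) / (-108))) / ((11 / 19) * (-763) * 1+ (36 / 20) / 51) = -1962225 / 178337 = -11.00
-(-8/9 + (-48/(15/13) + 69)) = -1193/45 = -26.51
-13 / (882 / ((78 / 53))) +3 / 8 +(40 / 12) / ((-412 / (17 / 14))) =735031 / 2139928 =0.34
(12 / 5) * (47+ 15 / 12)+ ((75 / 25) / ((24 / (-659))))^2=6901.44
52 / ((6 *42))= 13 / 63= 0.21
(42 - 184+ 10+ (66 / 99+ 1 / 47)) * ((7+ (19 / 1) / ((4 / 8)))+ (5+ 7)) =-351785 / 47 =-7484.79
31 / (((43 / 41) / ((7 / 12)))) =8897 / 516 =17.24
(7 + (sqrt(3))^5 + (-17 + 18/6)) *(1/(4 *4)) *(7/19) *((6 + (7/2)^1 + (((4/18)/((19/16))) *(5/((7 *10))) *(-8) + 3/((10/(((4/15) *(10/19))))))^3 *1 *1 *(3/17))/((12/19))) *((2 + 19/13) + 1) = -669375067069949/61882611336000 + 669375067069949 *sqrt(3)/48130919928000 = 13.27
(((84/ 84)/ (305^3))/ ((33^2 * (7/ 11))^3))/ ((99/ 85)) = 17/ 186966764326032075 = 0.00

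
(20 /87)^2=400 /7569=0.05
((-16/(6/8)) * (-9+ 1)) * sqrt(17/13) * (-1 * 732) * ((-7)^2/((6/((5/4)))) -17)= 2545408 * sqrt(221)/39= 970261.80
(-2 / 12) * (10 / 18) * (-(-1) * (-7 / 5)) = 7 / 54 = 0.13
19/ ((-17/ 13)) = -247/ 17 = -14.53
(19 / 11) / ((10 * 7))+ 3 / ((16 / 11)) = 12857 / 6160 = 2.09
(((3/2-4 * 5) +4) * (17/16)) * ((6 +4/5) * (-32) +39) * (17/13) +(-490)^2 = 506892233/2080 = 243698.19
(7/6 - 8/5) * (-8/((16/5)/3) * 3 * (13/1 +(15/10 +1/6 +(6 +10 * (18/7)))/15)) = 15587/105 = 148.45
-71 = -71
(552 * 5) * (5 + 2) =19320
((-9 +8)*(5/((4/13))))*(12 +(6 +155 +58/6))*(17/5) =-30277/3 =-10092.33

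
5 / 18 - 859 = -15457 / 18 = -858.72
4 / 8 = 1 / 2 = 0.50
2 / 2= 1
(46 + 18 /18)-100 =-53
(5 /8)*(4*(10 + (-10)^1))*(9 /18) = 0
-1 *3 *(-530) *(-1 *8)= -12720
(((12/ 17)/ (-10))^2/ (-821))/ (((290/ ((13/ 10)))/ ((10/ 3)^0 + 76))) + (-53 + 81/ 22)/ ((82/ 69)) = -321956995542861/ 7758103127500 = -41.50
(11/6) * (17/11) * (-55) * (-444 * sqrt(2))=69190 * sqrt(2)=97849.44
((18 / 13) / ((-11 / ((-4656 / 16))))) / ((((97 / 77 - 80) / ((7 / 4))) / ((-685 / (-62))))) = -29302245 / 3257852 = -8.99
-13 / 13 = -1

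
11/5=2.20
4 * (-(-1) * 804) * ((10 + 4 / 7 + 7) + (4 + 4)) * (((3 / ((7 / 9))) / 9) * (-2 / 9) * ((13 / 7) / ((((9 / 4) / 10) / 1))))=-199563520 / 3087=-64646.43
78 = 78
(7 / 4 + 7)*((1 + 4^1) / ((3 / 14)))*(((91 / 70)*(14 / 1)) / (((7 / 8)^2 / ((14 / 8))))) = 25480 / 3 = 8493.33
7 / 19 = 0.37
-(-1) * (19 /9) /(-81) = -19 /729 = -0.03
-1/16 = -0.06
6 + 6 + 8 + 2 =22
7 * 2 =14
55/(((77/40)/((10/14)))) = 20.41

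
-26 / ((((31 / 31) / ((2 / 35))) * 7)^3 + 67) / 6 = -104 / 44119983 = -0.00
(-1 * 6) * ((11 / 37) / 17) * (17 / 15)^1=-22 / 185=-0.12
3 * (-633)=-1899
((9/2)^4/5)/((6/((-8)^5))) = -2239488/5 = -447897.60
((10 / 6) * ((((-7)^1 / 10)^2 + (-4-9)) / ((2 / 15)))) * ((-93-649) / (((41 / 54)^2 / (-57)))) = -19285619913 / 1681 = -11472706.67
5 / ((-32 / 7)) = -35 / 32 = -1.09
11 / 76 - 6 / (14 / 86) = -19531 / 532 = -36.71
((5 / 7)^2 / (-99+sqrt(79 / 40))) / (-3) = 50*sqrt(790) / 57618267+33000 / 19206089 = 0.00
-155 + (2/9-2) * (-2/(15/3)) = -6943/45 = -154.29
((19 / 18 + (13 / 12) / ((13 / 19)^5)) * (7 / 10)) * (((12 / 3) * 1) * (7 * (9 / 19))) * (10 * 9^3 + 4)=16014826751 / 28561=560723.60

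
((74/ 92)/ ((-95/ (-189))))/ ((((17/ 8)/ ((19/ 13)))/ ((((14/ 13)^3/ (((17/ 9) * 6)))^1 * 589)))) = 67813190928/ 949224835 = 71.44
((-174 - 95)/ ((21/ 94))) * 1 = -25286/ 21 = -1204.10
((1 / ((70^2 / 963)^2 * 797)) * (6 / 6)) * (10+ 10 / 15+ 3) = 0.00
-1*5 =-5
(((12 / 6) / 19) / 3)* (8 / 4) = 4 / 57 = 0.07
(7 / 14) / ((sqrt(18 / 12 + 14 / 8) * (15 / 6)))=0.11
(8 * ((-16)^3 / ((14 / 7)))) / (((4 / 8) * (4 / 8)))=-65536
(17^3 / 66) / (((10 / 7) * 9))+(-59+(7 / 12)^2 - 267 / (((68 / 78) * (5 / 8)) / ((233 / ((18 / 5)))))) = -12831844367 / 403920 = -31768.28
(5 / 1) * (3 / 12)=1.25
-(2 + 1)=-3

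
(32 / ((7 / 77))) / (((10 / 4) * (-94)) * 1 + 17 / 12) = -4224 / 2803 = -1.51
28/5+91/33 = 8.36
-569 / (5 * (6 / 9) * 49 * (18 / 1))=-569 / 2940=-0.19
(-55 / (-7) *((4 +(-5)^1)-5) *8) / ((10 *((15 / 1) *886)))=-44 / 15505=-0.00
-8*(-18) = 144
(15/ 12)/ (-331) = -5/ 1324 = -0.00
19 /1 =19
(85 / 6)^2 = 7225 / 36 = 200.69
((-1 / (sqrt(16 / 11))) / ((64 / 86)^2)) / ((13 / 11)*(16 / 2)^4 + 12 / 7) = -142373*sqrt(11) / 1527267328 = -0.00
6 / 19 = 0.32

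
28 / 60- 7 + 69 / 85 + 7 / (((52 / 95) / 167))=28243157 / 13260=2129.95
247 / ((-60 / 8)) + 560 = 7906 / 15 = 527.07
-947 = -947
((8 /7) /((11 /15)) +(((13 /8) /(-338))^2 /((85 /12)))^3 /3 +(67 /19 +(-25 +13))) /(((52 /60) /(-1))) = 23584670745839763416499 /2955796203849141452800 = 7.98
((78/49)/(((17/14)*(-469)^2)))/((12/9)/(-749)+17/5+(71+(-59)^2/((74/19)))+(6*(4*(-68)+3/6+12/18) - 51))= -1425240/169272318534011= -0.00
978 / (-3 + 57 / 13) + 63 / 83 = 176066 / 249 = 707.09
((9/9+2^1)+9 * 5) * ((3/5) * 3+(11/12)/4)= 487/5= 97.40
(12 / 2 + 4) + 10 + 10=30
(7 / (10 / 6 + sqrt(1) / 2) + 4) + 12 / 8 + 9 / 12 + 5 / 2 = 623 / 52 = 11.98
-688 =-688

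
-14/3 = -4.67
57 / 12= 19 / 4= 4.75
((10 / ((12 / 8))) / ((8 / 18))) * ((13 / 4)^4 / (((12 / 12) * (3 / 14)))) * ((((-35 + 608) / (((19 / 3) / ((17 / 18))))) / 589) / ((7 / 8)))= 463687835 / 358112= 1294.81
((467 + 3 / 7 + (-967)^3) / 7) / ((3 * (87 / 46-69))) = 291162251774 / 453789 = 641624.75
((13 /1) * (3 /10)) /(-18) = -13 /60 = -0.22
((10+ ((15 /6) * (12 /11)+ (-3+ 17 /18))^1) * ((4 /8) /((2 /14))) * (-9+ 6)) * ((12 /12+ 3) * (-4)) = 59164 /33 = 1792.85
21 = 21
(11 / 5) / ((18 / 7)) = 77 / 90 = 0.86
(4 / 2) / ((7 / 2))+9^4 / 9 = 5107 / 7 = 729.57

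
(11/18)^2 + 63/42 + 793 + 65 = 278599/324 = 859.87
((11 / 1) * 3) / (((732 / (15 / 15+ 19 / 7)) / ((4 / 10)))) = 143 / 2135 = 0.07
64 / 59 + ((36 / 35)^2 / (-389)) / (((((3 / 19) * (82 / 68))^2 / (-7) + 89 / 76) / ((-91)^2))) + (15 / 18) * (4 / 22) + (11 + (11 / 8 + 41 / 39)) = -2601576733948237 / 558884680382600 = -4.65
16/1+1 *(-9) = 7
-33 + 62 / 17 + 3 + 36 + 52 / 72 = 10.37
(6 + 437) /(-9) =-443 /9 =-49.22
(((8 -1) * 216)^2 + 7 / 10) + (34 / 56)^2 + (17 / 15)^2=403276216681 / 176400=2286146.35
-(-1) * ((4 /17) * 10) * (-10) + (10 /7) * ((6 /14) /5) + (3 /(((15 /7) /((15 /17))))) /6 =-38653 /1666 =-23.20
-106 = -106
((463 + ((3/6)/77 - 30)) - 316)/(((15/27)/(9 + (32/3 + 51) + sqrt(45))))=486513*sqrt(5)/770 + 5730042/385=16296.05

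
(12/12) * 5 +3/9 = 16/3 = 5.33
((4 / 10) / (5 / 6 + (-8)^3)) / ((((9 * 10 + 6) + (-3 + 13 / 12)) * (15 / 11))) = -528 / 86566075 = -0.00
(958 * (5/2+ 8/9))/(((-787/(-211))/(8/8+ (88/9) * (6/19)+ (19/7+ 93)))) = 245504787589/2826117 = 86870.00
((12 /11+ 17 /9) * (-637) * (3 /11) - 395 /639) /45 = -8014738 /695871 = -11.52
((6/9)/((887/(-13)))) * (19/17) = -494/45237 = -0.01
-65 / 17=-3.82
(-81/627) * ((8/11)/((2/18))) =-1944/2299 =-0.85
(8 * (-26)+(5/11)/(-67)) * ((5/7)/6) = -766505/30954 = -24.76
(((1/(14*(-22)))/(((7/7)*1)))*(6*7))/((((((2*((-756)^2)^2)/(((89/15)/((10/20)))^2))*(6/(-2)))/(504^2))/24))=15842/265228425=0.00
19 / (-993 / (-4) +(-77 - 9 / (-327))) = 8284 / 74677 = 0.11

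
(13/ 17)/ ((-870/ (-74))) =0.07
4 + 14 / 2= 11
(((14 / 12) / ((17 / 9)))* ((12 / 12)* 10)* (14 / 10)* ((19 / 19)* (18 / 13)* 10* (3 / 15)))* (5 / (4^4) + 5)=1700055 / 14144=120.20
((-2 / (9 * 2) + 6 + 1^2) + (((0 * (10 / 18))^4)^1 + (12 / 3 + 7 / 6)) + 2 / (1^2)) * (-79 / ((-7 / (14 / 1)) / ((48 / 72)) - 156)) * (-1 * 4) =-14536 / 513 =-28.34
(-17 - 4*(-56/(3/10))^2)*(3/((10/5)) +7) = -21327401/18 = -1184855.61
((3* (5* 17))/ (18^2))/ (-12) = -85/ 1296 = -0.07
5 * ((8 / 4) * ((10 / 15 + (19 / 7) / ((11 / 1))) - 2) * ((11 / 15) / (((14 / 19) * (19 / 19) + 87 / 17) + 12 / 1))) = -162146 / 363321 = -0.45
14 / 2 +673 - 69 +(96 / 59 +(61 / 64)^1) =2316879 / 3776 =613.58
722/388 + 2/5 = 2.26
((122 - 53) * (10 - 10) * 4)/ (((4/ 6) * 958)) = 0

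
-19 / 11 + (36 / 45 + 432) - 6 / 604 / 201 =479727851 / 1112870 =431.07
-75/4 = -18.75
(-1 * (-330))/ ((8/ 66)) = 5445/ 2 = 2722.50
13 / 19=0.68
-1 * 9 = -9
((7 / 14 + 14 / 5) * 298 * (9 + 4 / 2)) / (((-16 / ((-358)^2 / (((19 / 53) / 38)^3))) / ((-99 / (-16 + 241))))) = 5676089634385698 / 125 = 45408717075085.58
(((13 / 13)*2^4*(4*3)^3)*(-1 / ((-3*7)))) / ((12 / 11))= 8448 / 7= 1206.86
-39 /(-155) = 39 /155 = 0.25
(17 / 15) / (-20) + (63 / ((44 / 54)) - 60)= 56963 / 3300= 17.26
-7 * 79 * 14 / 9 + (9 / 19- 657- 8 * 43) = -1860.75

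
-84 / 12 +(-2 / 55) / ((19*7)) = -51207 / 7315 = -7.00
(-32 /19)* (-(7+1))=256 /19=13.47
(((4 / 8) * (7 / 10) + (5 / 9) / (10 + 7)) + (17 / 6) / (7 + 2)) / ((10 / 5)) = 6403 / 18360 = 0.35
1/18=0.06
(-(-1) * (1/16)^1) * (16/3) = 0.33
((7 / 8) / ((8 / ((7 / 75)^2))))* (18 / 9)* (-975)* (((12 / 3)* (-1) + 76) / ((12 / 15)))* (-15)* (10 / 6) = 66885 / 16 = 4180.31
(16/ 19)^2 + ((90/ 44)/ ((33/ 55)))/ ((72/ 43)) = 523243/ 190608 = 2.75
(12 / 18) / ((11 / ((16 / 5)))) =32 / 165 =0.19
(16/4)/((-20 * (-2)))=1/10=0.10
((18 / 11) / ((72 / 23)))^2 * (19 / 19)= 529 / 1936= 0.27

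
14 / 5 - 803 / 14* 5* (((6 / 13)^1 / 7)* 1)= -51307 / 3185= -16.11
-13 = -13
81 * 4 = 324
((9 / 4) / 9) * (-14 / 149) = -7 / 298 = -0.02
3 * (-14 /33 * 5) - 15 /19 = -1495 /209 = -7.15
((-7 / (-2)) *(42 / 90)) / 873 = 49 / 26190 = 0.00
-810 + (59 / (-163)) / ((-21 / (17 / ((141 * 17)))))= -390940771 / 482643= -810.00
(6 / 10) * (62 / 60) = 31 / 50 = 0.62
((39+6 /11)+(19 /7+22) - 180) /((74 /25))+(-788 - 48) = -2493164 /2849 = -875.10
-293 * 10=-2930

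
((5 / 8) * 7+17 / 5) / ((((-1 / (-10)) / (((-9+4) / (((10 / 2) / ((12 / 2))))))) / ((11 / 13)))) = -394.73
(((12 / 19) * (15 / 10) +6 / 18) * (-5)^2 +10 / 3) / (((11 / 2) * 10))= 403 / 627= 0.64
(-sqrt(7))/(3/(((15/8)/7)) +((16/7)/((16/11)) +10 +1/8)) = -280 * sqrt(7)/6411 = -0.12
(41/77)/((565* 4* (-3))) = -41/522060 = -0.00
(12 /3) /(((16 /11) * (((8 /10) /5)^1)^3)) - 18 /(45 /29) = 844527 /1280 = 659.79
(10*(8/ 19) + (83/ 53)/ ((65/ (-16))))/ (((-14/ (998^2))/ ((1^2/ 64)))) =-1948183824/ 458185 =-4251.96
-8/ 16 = -1/ 2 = -0.50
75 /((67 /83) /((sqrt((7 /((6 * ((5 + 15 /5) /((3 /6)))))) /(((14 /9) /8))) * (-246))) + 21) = 3.57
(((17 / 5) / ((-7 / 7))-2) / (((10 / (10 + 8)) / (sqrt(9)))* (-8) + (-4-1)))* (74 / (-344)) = -26973 / 150500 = -0.18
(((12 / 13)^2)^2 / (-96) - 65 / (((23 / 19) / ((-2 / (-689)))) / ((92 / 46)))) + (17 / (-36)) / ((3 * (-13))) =-1155051841 / 3760112772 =-0.31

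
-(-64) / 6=10.67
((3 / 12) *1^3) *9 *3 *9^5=1594323 / 4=398580.75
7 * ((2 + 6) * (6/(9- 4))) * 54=3628.80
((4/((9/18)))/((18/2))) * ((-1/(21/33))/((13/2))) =-176/819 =-0.21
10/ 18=5/ 9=0.56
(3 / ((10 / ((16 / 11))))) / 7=24 / 385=0.06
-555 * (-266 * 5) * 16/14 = 843600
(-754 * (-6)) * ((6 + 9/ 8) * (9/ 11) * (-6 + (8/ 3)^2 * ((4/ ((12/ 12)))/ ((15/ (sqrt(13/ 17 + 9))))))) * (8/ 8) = -1740609/ 11 + 2750592 * sqrt(2822)/ 935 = -1960.90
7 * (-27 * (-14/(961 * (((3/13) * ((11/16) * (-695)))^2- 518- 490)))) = 4239872/17170013059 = 0.00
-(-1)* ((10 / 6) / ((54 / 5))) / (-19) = -0.01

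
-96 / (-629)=96 / 629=0.15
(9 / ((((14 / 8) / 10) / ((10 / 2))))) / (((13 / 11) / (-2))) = -39600 / 91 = -435.16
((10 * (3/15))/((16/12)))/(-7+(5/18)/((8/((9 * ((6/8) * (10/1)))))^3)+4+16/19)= 233472/25634753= 0.01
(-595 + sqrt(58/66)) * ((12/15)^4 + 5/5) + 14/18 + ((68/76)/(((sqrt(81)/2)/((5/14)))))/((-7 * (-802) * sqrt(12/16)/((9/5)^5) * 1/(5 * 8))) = -942676/1125 + 297432 * sqrt(3)/46666375 + 881 * sqrt(957)/20625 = -836.60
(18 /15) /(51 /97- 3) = -0.48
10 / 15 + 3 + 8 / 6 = 5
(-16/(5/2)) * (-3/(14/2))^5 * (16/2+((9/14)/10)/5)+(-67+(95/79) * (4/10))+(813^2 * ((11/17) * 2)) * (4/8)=427620.05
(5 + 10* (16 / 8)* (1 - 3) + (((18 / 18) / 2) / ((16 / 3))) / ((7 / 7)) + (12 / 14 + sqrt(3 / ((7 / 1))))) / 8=-7627 / 1792 + sqrt(21) / 56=-4.17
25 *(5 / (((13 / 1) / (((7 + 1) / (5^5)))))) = 8 / 325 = 0.02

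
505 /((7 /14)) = 1010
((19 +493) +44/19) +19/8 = 78537/152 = 516.69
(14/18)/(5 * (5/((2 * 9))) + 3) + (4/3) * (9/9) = 358/237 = 1.51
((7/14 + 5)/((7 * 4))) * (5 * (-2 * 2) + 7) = -143/56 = -2.55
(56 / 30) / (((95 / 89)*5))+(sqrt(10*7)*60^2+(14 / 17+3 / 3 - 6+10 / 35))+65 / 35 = -1427702 / 847875+3600*sqrt(70) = 30118.08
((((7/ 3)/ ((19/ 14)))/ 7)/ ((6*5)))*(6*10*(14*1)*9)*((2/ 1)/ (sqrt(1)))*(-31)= -3837.47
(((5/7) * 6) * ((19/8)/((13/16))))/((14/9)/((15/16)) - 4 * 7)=-38475/80899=-0.48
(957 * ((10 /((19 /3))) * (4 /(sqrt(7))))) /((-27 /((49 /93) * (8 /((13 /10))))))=-7145600 * sqrt(7) /68913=-274.34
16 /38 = 8 /19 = 0.42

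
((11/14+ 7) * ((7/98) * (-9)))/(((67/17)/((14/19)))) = -16677/17822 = -0.94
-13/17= -0.76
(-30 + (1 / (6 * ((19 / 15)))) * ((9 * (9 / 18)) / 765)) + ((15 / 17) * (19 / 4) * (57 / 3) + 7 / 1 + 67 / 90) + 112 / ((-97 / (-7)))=92291791 / 1409895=65.46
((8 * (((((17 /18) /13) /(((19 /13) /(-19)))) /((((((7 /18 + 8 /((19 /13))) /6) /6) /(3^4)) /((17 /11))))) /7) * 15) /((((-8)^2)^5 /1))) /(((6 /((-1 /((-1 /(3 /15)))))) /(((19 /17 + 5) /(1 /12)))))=-9183213 /323768811520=-0.00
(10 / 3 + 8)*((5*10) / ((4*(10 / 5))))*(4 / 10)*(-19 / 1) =-1615 / 3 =-538.33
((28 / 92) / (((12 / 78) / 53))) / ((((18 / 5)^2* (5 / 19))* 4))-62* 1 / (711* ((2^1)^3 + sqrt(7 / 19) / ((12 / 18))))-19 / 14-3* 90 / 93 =124* sqrt(133) / 1137837 + 16752105266719 / 4906608019488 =3.42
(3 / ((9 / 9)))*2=6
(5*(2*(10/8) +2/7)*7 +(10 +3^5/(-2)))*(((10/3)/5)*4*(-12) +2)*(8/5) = 672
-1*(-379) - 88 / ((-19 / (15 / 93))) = 223671 / 589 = 379.75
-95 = -95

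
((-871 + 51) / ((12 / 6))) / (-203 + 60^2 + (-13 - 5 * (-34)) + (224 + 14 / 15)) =-3075 / 28342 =-0.11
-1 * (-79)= 79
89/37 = 2.41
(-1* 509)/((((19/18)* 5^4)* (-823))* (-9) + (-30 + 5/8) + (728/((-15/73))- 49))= -61080/585952943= -0.00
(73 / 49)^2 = 5329 / 2401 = 2.22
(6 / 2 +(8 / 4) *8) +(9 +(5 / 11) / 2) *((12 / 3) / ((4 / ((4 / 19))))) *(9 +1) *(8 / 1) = 36451 / 209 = 174.41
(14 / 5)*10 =28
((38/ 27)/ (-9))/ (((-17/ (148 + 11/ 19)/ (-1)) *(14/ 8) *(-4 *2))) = 941/ 9639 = 0.10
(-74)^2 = 5476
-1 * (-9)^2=-81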